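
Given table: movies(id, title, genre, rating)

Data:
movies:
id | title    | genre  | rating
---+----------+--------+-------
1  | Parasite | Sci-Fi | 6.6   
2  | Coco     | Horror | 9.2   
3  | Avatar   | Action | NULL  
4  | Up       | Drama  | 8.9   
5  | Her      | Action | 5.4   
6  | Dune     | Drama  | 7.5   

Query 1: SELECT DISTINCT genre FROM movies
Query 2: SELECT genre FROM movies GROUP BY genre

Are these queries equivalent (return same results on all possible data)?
Yes, equivalent

Both queries return: [('Action',), ('Drama',), ('Horror',), ('Sci-Fi',)]

Reason: Both get unique genres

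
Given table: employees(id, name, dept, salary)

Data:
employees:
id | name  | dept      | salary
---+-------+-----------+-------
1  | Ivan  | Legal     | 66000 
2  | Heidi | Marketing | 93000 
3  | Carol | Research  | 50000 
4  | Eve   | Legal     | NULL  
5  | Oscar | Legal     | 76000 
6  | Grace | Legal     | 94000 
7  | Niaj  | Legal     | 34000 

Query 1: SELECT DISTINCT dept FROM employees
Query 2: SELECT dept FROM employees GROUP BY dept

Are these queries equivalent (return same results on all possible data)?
Yes, equivalent

Both queries return: [('Legal',), ('Marketing',), ('Research',)]

Reason: Both get unique depts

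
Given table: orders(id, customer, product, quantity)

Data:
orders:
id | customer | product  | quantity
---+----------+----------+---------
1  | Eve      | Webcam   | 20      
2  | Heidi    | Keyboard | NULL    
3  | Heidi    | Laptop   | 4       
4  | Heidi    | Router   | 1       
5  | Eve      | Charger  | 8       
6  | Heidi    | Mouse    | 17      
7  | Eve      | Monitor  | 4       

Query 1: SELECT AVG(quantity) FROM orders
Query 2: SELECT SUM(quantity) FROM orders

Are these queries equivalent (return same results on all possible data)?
No, not equivalent

Query 1 returns: [(9.0,)]
Query 2 returns: [(54,)]

Reason: AVG vs SUM give different aggregate values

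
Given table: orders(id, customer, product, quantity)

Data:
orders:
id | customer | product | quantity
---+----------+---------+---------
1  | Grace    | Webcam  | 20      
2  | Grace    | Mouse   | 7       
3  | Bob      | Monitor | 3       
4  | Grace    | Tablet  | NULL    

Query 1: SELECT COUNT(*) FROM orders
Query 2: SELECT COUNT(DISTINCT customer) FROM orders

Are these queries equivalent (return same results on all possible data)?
No, not equivalent

Query 1 returns: [(4,)]
Query 2 returns: [(2,)]

Reason: COUNT(*) counts rows, COUNT(DISTINCT customer) counts unique customers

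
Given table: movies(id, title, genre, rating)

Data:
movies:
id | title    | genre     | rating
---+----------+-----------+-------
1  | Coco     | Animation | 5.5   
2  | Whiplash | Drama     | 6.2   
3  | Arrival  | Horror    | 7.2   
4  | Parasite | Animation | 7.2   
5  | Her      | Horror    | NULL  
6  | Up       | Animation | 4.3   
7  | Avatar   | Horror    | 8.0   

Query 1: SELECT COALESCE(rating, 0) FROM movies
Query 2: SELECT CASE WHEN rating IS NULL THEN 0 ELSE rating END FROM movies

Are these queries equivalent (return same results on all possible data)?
Yes, equivalent

Both queries return: [(0,), (4.3,), (5.5,), (6.2,), (7.2,), (7.2,), (8.0,)]

Reason: COALESCE vs CASE for NULL handling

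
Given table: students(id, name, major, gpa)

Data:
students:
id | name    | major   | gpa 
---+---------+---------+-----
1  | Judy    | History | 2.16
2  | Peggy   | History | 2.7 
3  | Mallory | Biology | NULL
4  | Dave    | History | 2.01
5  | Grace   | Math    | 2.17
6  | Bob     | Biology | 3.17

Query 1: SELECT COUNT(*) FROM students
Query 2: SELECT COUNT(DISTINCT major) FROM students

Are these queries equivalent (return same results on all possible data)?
No, not equivalent

Query 1 returns: [(6,)]
Query 2 returns: [(3,)]

Reason: COUNT(*) counts rows, COUNT(DISTINCT major) counts unique majors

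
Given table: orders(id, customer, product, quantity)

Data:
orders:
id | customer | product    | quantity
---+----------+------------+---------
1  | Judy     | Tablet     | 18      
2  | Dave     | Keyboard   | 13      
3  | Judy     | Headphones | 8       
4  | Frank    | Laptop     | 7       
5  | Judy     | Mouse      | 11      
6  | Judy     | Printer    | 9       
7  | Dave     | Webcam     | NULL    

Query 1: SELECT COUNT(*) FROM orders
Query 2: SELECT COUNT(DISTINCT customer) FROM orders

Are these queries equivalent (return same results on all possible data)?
No, not equivalent

Query 1 returns: [(7,)]
Query 2 returns: [(3,)]

Reason: COUNT(*) counts rows, COUNT(DISTINCT customer) counts unique customers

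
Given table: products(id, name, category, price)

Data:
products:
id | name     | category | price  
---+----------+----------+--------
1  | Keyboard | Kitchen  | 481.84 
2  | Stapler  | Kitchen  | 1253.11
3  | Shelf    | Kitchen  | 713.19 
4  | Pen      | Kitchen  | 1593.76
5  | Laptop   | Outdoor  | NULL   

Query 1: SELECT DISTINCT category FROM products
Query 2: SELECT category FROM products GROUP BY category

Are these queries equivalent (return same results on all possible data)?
Yes, equivalent

Both queries return: [('Kitchen',), ('Outdoor',)]

Reason: Both get unique categorys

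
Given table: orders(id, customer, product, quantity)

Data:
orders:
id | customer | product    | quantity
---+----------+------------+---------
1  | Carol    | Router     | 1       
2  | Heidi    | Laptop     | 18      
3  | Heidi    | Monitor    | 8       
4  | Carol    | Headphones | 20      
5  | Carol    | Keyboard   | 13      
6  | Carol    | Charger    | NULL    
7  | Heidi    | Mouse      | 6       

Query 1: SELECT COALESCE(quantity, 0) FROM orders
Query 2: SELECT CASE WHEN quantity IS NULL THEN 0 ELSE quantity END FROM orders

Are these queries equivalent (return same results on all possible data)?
Yes, equivalent

Both queries return: [(0,), (1,), (6,), (8,), (13,), (18,), (20,)]

Reason: COALESCE vs CASE for NULL handling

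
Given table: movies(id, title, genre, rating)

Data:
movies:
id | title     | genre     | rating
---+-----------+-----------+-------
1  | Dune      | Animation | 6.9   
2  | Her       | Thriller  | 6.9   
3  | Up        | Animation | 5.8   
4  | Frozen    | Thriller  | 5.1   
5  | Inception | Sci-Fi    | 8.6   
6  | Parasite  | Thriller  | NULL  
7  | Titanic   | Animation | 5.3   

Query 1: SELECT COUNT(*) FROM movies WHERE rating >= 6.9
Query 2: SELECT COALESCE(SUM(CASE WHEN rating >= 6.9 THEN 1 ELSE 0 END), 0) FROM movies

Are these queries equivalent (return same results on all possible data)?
Yes, equivalent

Both queries return: [(3,)]

Reason: COUNT with WHERE vs conditional SUM (COALESCE handles empty-table NULL)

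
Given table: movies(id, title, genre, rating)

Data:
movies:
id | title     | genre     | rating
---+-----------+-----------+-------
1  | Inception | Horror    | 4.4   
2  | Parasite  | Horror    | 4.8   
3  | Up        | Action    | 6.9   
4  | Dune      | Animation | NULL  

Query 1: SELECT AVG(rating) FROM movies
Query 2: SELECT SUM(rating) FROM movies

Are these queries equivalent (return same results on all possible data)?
No, not equivalent

Query 1 returns: [(5.366666666666667,)]
Query 2 returns: [(16.1,)]

Reason: AVG vs SUM give different aggregate values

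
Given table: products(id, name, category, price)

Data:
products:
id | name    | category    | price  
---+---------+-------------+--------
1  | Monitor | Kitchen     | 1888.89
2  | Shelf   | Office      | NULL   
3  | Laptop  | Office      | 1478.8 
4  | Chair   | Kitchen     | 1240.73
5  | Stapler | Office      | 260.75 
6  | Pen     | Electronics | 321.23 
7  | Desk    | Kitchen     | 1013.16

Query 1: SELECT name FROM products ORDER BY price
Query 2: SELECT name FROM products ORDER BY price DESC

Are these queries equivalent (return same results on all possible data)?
No, not equivalent

Query 1 returns: [('Shelf',), ('Stapler',), ('Pen',), ('Desk',), ('Chair',), ('Laptop',), ('Monitor',)]
Query 2 returns: [('Monitor',), ('Laptop',), ('Chair',), ('Desk',), ('Pen',), ('Stapler',), ('Shelf',)]

Reason: ASC vs DESC gives opposite ordering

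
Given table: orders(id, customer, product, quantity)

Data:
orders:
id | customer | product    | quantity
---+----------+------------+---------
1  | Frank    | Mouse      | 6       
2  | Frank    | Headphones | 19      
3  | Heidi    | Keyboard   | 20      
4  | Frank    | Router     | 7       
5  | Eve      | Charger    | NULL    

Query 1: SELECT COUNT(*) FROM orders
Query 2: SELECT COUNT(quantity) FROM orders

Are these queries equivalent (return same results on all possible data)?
No, not equivalent

Query 1 returns: [(5,)]
Query 2 returns: [(4,)]

Reason: COUNT(*) includes NULLs, COUNT(column) excludes them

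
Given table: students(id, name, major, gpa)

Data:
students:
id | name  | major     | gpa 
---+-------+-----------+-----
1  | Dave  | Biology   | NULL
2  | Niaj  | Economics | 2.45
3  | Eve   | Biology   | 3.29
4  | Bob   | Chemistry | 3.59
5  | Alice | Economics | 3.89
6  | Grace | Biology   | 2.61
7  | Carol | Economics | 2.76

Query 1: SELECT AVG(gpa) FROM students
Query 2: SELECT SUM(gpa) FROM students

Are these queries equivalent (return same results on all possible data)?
No, not equivalent

Query 1 returns: [(3.098333333333333,)]
Query 2 returns: [(18.59,)]

Reason: AVG vs SUM give different aggregate values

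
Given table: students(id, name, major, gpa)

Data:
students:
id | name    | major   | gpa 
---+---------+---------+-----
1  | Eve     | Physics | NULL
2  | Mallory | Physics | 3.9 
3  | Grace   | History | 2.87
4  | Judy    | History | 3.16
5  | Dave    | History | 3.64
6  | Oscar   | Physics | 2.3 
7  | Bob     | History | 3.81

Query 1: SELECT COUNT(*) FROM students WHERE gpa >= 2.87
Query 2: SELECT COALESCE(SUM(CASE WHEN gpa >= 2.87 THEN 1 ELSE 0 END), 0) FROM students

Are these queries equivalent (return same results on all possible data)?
Yes, equivalent

Both queries return: [(5,)]

Reason: COUNT with WHERE vs conditional SUM (COALESCE handles empty-table NULL)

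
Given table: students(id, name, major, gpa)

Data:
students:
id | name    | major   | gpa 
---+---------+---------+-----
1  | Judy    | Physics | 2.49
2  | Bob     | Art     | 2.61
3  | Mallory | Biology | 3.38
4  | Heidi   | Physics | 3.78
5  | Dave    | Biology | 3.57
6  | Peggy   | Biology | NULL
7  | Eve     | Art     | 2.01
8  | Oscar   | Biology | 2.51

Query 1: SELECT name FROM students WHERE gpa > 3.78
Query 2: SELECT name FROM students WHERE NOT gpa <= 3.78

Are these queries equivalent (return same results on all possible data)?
Yes, equivalent

Both queries return: []

Reason: Both filter gpa > 3.78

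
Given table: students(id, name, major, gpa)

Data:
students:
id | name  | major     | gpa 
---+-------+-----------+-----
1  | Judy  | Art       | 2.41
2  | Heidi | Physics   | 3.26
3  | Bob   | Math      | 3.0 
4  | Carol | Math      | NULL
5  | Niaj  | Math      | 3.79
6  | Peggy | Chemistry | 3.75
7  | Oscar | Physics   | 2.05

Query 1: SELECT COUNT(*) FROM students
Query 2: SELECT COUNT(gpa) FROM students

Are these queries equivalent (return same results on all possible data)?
No, not equivalent

Query 1 returns: [(7,)]
Query 2 returns: [(6,)]

Reason: COUNT(*) includes NULLs, COUNT(column) excludes them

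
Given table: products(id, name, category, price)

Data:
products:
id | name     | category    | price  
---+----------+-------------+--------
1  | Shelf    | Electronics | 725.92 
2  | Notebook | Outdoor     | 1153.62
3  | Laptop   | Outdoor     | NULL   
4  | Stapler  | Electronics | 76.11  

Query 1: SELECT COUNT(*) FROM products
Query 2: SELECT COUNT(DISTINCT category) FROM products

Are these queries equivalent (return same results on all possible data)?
No, not equivalent

Query 1 returns: [(4,)]
Query 2 returns: [(2,)]

Reason: COUNT(*) counts rows, COUNT(DISTINCT category) counts unique categorys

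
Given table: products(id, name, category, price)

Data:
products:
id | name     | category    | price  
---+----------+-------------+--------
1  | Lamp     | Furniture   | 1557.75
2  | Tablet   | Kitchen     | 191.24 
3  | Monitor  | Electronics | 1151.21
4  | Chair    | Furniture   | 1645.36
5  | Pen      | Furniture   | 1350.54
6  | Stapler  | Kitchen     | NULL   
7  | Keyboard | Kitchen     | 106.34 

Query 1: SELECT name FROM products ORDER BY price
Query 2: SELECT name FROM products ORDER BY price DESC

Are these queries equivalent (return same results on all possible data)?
No, not equivalent

Query 1 returns: [('Stapler',), ('Keyboard',), ('Tablet',), ('Monitor',), ('Pen',), ('Lamp',), ('Chair',)]
Query 2 returns: [('Chair',), ('Lamp',), ('Pen',), ('Monitor',), ('Tablet',), ('Keyboard',), ('Stapler',)]

Reason: ASC vs DESC gives opposite ordering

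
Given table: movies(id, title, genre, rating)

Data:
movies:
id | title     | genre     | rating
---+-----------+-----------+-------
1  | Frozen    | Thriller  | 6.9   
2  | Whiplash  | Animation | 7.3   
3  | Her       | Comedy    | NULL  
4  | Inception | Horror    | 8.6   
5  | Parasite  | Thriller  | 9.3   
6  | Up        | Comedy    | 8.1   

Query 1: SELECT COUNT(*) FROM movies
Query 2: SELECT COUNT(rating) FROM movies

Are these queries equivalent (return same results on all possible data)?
No, not equivalent

Query 1 returns: [(6,)]
Query 2 returns: [(5,)]

Reason: COUNT(*) includes NULLs, COUNT(column) excludes them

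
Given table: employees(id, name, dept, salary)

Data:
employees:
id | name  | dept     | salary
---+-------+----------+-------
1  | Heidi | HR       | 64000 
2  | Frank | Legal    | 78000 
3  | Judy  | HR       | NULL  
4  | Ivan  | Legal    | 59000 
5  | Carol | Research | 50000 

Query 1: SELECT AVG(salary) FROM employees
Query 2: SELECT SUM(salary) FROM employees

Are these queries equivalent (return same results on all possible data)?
No, not equivalent

Query 1 returns: [(62750.0,)]
Query 2 returns: [(251000,)]

Reason: AVG vs SUM give different aggregate values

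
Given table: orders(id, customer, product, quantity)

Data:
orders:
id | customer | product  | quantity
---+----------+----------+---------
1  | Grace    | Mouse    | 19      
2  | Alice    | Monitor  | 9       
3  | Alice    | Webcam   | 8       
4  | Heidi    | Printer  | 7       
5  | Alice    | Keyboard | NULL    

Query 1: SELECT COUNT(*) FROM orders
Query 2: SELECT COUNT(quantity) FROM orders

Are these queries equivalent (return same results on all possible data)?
No, not equivalent

Query 1 returns: [(5,)]
Query 2 returns: [(4,)]

Reason: COUNT(*) includes NULLs, COUNT(column) excludes them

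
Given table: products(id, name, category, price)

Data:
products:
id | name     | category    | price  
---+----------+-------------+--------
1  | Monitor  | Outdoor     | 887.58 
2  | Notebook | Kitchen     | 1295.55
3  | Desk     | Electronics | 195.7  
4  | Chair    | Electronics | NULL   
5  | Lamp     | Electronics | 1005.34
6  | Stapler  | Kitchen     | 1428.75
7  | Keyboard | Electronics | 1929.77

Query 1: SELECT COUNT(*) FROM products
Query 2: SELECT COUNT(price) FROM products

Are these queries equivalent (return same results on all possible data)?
No, not equivalent

Query 1 returns: [(7,)]
Query 2 returns: [(6,)]

Reason: COUNT(*) includes NULLs, COUNT(column) excludes them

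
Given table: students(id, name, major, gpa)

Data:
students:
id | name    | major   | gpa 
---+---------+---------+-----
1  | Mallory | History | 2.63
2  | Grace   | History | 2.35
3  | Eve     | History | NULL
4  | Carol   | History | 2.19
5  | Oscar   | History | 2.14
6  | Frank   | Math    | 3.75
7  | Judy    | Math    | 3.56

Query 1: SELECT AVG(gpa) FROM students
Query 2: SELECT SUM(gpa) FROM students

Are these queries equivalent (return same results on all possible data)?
No, not equivalent

Query 1 returns: [(2.77,)]
Query 2 returns: [(16.62,)]

Reason: AVG vs SUM give different aggregate values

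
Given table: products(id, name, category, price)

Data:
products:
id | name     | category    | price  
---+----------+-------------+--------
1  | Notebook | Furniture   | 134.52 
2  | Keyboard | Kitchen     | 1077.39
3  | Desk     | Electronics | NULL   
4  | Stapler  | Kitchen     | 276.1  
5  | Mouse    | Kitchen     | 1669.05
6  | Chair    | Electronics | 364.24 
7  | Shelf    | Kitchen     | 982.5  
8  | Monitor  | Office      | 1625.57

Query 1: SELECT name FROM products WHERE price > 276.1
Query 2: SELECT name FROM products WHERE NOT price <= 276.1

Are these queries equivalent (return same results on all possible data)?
Yes, equivalent

Both queries return: [('Chair',), ('Keyboard',), ('Monitor',), ('Mouse',), ('Shelf',)]

Reason: Both filter price > 276.1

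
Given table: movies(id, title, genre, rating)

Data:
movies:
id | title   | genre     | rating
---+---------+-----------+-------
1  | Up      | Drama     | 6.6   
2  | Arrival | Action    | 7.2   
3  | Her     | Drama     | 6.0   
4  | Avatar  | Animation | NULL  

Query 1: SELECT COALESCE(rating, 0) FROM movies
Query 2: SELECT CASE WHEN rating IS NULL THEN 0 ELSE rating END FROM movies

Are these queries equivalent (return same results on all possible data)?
Yes, equivalent

Both queries return: [(0,), (6.0,), (6.6,), (7.2,)]

Reason: COALESCE vs CASE for NULL handling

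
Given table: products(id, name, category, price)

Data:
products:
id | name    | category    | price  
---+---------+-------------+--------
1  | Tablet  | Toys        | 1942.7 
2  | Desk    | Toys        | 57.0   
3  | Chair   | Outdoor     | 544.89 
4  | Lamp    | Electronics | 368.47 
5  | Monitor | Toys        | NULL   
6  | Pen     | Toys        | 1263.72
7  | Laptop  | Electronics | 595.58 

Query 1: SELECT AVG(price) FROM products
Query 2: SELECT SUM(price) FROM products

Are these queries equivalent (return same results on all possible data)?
No, not equivalent

Query 1 returns: [(795.3933333333334,)]
Query 2 returns: [(4772.360000000001,)]

Reason: AVG vs SUM give different aggregate values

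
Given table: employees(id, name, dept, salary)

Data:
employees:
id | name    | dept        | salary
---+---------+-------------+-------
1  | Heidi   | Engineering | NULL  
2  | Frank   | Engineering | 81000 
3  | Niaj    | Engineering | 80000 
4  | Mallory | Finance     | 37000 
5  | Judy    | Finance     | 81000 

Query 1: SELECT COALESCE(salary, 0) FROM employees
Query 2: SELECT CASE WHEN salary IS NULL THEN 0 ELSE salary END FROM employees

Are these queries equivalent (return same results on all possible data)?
Yes, equivalent

Both queries return: [(0,), (37000,), (80000,), (81000,), (81000,)]

Reason: COALESCE vs CASE for NULL handling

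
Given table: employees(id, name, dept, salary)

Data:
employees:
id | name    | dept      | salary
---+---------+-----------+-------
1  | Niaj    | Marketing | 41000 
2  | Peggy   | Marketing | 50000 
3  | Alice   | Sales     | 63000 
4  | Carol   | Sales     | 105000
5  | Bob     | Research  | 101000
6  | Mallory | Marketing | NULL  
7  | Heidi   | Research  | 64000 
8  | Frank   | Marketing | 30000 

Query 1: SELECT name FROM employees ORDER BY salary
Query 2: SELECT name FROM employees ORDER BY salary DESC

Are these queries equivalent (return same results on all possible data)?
No, not equivalent

Query 1 returns: [('Mallory',), ('Frank',), ('Niaj',), ('Peggy',), ('Alice',), ('Heidi',), ('Bob',), ('Carol',)]
Query 2 returns: [('Carol',), ('Bob',), ('Heidi',), ('Alice',), ('Peggy',), ('Niaj',), ('Frank',), ('Mallory',)]

Reason: ASC vs DESC gives opposite ordering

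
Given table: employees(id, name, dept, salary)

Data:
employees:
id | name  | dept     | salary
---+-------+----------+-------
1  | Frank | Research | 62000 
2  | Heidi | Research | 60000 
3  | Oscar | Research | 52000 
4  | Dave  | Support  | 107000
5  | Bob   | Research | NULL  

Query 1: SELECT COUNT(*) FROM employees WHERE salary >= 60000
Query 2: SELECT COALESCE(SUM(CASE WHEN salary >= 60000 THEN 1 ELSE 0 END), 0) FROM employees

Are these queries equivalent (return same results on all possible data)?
Yes, equivalent

Both queries return: [(3,)]

Reason: COUNT with WHERE vs conditional SUM (COALESCE handles empty-table NULL)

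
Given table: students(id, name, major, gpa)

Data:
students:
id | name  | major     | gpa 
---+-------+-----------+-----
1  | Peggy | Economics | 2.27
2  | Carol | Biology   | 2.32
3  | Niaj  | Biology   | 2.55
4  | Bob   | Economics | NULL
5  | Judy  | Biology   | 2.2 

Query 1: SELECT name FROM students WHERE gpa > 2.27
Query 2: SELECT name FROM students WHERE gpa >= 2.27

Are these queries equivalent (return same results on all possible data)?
No, not equivalent

Query 1 returns: [('Carol',), ('Niaj',)]
Query 2 returns: [('Peggy',), ('Carol',), ('Niaj',)]

Reason: > vs >= gives different results when gpa = 2.27 exists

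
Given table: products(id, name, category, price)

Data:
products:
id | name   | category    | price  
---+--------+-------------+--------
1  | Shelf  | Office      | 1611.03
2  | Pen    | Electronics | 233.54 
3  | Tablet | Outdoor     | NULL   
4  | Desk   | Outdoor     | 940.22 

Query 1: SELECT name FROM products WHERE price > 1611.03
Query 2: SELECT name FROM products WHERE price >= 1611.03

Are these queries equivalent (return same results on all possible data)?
No, not equivalent

Query 1 returns: []
Query 2 returns: [('Shelf',)]

Reason: > vs >= gives different results when price = 1611.03 exists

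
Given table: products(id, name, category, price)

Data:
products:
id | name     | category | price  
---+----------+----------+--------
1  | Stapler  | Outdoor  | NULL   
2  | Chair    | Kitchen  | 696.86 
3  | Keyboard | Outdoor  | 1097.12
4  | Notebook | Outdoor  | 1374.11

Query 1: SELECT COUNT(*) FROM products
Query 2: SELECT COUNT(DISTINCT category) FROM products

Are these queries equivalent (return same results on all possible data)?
No, not equivalent

Query 1 returns: [(4,)]
Query 2 returns: [(2,)]

Reason: COUNT(*) counts rows, COUNT(DISTINCT category) counts unique categorys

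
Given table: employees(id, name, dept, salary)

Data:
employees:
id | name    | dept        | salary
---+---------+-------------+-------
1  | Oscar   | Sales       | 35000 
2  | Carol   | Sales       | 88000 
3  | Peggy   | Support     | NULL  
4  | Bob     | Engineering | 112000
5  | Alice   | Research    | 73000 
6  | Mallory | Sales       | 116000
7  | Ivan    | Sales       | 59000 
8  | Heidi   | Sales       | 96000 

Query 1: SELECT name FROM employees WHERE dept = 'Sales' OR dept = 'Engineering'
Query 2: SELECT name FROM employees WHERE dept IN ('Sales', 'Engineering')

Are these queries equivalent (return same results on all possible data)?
Yes, equivalent

Both queries return: [('Bob',), ('Carol',), ('Heidi',), ('Ivan',), ('Mallory',), ('Oscar',)]

Reason: OR vs IN are equivalent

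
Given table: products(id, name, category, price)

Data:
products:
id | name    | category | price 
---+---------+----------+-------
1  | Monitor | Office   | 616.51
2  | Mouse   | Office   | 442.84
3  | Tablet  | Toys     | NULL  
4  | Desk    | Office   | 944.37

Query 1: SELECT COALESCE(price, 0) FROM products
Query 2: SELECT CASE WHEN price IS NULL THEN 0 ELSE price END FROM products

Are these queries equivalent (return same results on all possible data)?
Yes, equivalent

Both queries return: [(0,), (442.84,), (616.51,), (944.37,)]

Reason: COALESCE vs CASE for NULL handling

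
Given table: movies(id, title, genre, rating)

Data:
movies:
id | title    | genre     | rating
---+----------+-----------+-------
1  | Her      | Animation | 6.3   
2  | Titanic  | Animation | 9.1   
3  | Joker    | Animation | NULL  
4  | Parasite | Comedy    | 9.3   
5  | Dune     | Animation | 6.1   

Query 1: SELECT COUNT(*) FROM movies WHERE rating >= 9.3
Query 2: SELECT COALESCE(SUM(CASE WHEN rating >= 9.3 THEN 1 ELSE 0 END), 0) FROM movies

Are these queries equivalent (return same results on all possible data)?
Yes, equivalent

Both queries return: [(1,)]

Reason: COUNT with WHERE vs conditional SUM (COALESCE handles empty-table NULL)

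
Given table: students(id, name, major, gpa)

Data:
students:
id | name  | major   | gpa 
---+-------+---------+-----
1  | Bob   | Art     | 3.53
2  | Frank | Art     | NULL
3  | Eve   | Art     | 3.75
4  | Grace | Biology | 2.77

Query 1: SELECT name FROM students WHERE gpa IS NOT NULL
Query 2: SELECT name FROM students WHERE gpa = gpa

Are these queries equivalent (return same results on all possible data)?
Yes, equivalent

Both queries return: [('Bob',), ('Eve',), ('Grace',)]

Reason: IS NOT NULL vs self-equality (both exclude NULLs)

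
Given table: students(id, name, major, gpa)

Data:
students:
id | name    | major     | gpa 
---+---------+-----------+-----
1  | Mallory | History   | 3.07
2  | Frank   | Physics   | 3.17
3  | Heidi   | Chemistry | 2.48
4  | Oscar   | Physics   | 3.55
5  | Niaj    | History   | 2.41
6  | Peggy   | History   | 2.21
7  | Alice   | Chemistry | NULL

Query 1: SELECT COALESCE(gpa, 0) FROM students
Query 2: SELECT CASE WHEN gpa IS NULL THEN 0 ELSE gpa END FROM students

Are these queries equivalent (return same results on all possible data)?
Yes, equivalent

Both queries return: [(0,), (2.21,), (2.41,), (2.48,), (3.07,), (3.17,), (3.55,)]

Reason: COALESCE vs CASE for NULL handling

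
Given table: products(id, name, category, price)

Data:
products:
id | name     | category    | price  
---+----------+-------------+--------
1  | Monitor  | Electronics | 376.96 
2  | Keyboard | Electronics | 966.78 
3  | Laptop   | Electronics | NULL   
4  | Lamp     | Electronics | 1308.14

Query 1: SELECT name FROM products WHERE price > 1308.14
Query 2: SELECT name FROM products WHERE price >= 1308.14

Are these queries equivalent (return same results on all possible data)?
No, not equivalent

Query 1 returns: []
Query 2 returns: [('Lamp',)]

Reason: > vs >= gives different results when price = 1308.14 exists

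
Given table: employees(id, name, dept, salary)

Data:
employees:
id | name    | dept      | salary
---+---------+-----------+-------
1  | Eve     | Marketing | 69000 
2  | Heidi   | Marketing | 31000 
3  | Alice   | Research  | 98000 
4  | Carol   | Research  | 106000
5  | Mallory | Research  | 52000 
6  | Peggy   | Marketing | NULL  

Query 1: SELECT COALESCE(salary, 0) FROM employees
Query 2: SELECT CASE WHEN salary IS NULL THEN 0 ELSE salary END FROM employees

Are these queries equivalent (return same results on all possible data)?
Yes, equivalent

Both queries return: [(0,), (31000,), (52000,), (69000,), (98000,), (106000,)]

Reason: COALESCE vs CASE for NULL handling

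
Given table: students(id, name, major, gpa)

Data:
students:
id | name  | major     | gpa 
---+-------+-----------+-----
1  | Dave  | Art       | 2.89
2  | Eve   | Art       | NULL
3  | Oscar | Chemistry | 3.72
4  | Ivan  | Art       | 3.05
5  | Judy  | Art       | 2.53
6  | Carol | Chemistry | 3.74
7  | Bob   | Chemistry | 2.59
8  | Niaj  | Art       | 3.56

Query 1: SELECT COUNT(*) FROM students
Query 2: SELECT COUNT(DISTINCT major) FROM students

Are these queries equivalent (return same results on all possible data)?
No, not equivalent

Query 1 returns: [(8,)]
Query 2 returns: [(2,)]

Reason: COUNT(*) counts rows, COUNT(DISTINCT major) counts unique majors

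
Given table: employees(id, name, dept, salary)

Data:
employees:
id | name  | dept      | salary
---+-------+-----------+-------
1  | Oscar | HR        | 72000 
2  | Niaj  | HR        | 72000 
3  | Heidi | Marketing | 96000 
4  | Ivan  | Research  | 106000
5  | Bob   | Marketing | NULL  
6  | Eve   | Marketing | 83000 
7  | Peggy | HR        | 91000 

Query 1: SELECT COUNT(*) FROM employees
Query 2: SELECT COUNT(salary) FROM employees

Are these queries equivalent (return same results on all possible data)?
No, not equivalent

Query 1 returns: [(7,)]
Query 2 returns: [(6,)]

Reason: COUNT(*) includes NULLs, COUNT(column) excludes them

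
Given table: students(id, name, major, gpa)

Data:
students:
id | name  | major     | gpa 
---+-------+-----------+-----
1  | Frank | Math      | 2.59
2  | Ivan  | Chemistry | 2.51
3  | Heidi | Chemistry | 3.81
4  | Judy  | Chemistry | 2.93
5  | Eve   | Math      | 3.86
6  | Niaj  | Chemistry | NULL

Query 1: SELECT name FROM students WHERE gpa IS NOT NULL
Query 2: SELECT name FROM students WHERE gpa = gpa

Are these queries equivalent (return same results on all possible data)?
Yes, equivalent

Both queries return: [('Eve',), ('Frank',), ('Heidi',), ('Ivan',), ('Judy',)]

Reason: IS NOT NULL vs self-equality (both exclude NULLs)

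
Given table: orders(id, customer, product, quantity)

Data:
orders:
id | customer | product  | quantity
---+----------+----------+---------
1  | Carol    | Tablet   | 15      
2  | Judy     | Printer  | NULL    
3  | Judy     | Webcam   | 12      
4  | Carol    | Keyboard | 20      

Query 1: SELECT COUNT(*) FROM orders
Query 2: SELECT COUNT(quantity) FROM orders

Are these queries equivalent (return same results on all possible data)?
No, not equivalent

Query 1 returns: [(4,)]
Query 2 returns: [(3,)]

Reason: COUNT(*) includes NULLs, COUNT(column) excludes them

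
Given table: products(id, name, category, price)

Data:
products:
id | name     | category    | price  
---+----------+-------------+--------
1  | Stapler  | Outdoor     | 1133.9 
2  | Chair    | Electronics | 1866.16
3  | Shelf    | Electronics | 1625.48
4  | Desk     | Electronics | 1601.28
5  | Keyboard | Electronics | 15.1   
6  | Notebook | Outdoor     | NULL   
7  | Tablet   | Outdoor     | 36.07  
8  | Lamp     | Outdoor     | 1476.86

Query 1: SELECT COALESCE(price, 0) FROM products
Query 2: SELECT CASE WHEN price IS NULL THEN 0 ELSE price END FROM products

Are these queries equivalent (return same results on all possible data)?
Yes, equivalent

Both queries return: [(0,), (15.1,), (36.07,), (1133.9,), (1476.86,), (1601.28,), (1625.48,), (1866.16,)]

Reason: COALESCE vs CASE for NULL handling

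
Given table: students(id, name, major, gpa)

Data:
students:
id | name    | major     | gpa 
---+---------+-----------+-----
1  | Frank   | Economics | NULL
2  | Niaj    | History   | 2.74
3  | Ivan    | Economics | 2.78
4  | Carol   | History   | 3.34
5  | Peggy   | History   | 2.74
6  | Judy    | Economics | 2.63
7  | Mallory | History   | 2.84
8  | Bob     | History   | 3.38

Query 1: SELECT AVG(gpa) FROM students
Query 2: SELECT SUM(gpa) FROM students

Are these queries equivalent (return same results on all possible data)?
No, not equivalent

Query 1 returns: [(2.9214285714285713,)]
Query 2 returns: [(20.45,)]

Reason: AVG vs SUM give different aggregate values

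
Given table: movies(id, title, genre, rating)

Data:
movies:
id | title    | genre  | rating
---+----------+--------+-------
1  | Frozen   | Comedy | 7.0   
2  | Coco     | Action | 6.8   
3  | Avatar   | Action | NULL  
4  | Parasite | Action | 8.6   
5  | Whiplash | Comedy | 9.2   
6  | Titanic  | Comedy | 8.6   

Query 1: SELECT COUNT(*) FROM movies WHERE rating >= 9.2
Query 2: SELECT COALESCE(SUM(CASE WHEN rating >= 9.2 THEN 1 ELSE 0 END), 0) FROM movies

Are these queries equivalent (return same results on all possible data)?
Yes, equivalent

Both queries return: [(1,)]

Reason: COUNT with WHERE vs conditional SUM (COALESCE handles empty-table NULL)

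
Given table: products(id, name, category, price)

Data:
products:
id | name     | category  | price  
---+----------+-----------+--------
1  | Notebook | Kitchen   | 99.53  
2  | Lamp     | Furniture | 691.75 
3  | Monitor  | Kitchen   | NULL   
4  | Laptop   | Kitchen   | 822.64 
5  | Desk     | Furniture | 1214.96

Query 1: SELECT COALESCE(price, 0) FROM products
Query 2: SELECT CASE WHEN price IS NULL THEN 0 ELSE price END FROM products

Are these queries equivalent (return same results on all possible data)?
Yes, equivalent

Both queries return: [(0,), (99.53,), (691.75,), (822.64,), (1214.96,)]

Reason: COALESCE vs CASE for NULL handling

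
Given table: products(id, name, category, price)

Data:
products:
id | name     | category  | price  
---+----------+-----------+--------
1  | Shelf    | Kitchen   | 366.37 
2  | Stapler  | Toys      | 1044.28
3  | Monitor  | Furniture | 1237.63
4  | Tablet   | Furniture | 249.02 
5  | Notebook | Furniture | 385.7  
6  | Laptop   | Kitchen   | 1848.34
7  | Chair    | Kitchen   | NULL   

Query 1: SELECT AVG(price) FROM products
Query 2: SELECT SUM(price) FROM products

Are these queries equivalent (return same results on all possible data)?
No, not equivalent

Query 1 returns: [(855.2233333333334,)]
Query 2 returns: [(5131.34,)]

Reason: AVG vs SUM give different aggregate values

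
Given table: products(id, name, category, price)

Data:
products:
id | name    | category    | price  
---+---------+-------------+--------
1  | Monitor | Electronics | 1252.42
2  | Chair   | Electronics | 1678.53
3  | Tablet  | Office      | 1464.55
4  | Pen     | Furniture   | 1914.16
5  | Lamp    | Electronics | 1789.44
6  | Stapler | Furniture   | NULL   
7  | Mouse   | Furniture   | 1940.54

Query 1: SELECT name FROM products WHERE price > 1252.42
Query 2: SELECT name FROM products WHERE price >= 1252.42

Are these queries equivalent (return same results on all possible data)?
No, not equivalent

Query 1 returns: [('Chair',), ('Tablet',), ('Pen',), ('Lamp',), ('Mouse',)]
Query 2 returns: [('Monitor',), ('Chair',), ('Tablet',), ('Pen',), ('Lamp',), ('Mouse',)]

Reason: > vs >= gives different results when price = 1252.42 exists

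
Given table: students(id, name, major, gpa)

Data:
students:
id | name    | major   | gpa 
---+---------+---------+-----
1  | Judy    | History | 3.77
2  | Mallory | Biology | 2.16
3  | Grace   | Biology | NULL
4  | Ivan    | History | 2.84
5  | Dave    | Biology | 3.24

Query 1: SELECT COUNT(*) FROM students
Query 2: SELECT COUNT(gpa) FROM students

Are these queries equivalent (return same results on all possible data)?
No, not equivalent

Query 1 returns: [(5,)]
Query 2 returns: [(4,)]

Reason: COUNT(*) includes NULLs, COUNT(column) excludes them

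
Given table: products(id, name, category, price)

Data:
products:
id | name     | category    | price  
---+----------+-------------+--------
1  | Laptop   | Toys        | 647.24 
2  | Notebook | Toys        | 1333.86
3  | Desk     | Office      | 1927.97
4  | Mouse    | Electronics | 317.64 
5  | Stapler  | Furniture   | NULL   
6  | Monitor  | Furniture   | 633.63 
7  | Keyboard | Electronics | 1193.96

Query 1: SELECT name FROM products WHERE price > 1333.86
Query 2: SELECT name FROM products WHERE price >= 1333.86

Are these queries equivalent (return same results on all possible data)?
No, not equivalent

Query 1 returns: [('Desk',)]
Query 2 returns: [('Notebook',), ('Desk',)]

Reason: > vs >= gives different results when price = 1333.86 exists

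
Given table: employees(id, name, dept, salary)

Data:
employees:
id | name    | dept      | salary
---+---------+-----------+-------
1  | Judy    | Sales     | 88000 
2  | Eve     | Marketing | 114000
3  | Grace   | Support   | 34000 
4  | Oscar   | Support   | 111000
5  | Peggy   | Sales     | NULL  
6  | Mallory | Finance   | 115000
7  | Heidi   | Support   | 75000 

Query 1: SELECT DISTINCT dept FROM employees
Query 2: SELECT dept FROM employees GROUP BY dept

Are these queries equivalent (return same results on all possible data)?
Yes, equivalent

Both queries return: [('Finance',), ('Marketing',), ('Sales',), ('Support',)]

Reason: Both get unique depts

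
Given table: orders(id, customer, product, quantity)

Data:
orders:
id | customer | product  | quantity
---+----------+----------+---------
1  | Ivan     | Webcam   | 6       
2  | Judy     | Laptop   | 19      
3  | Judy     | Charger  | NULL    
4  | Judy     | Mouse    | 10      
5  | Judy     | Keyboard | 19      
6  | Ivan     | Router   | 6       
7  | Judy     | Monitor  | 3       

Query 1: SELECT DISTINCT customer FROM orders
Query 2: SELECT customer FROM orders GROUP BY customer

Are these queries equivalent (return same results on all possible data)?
Yes, equivalent

Both queries return: [('Ivan',), ('Judy',)]

Reason: Both get unique customers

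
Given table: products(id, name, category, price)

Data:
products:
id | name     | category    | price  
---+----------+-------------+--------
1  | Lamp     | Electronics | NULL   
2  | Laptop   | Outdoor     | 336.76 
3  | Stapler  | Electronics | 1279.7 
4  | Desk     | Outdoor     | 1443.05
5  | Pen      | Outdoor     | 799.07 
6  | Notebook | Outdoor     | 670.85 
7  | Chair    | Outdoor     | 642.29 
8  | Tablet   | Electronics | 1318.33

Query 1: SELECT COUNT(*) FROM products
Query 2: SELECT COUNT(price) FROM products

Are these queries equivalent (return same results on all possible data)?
No, not equivalent

Query 1 returns: [(8,)]
Query 2 returns: [(7,)]

Reason: COUNT(*) includes NULLs, COUNT(column) excludes them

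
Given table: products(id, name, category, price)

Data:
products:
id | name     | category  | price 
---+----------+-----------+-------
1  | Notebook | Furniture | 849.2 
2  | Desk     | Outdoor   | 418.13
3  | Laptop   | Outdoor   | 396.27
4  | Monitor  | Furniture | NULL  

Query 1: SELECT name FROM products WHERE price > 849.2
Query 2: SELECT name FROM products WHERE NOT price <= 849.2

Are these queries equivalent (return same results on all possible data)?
Yes, equivalent

Both queries return: []

Reason: Both filter price > 849.2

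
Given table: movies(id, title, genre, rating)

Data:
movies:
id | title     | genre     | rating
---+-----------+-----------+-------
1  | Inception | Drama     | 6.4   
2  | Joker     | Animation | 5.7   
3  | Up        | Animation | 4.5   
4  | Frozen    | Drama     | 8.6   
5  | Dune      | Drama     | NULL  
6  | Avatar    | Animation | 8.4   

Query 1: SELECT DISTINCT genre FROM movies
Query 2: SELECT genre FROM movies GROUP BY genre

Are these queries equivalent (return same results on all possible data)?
Yes, equivalent

Both queries return: [('Animation',), ('Drama',)]

Reason: Both get unique genres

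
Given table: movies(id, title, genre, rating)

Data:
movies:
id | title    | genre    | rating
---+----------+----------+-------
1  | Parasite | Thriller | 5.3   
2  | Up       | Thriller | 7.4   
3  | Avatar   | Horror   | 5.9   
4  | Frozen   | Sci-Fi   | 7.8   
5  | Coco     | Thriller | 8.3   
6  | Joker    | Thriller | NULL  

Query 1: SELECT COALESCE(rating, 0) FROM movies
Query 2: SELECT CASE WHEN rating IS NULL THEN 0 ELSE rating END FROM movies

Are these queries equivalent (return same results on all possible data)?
Yes, equivalent

Both queries return: [(0,), (5.3,), (5.9,), (7.4,), (7.8,), (8.3,)]

Reason: COALESCE vs CASE for NULL handling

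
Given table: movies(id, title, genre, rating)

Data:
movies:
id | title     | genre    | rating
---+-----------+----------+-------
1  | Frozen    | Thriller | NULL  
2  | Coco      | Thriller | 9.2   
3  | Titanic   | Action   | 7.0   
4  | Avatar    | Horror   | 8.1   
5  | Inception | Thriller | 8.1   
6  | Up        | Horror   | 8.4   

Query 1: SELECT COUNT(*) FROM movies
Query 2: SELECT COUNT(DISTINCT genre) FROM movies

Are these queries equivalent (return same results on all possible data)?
No, not equivalent

Query 1 returns: [(6,)]
Query 2 returns: [(3,)]

Reason: COUNT(*) counts rows, COUNT(DISTINCT genre) counts unique genres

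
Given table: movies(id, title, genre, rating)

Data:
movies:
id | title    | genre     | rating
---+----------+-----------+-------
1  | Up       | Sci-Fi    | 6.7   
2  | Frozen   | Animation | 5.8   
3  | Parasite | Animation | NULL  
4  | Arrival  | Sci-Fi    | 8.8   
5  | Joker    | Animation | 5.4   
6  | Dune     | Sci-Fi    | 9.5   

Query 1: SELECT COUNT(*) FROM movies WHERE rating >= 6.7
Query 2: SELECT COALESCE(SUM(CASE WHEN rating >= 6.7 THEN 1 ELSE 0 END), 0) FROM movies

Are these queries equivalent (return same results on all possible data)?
Yes, equivalent

Both queries return: [(3,)]

Reason: COUNT with WHERE vs conditional SUM (COALESCE handles empty-table NULL)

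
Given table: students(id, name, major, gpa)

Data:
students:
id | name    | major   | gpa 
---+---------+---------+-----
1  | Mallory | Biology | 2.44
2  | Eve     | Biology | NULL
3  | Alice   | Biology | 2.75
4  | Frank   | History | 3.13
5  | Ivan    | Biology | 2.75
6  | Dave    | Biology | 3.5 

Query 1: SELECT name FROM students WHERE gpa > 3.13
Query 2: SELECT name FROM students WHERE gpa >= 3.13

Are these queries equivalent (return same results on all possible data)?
No, not equivalent

Query 1 returns: [('Dave',)]
Query 2 returns: [('Frank',), ('Dave',)]

Reason: > vs >= gives different results when gpa = 3.13 exists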